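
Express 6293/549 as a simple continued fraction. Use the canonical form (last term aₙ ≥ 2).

[11; 2, 6, 5, 8]

6293 = 11·549 + 254
549 = 2·254 + 41
254 = 6·41 + 8
41 = 5·8 + 1
8 = 8·1 + 0  (stop)
So 6293/549 = [11; 2, 6, 5, 8].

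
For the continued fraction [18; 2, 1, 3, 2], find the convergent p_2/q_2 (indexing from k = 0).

Using pₖ = aₖpₖ₋₁ + pₖ₋₂, qₖ = aₖqₖ₋₁ + qₖ₋₂ (with p₋₁=1, p₋₂=0, q₋₁=0, q₋₂=1):
  k=0: a=18, p=18, q=1
  k=1: a=2, p=37, q=2
  k=2: a=1, p=55, q=3

55/3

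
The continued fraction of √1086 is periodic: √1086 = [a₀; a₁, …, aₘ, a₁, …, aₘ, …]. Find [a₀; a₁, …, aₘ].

a₀ = ⌊√1086⌋ = 32.
With m₀=0, d₀=1 and mₖ₊₁ = dₖaₖ − mₖ, dₖ₊₁ = (n − mₖ₊₁²)/dₖ, aₖ₊₁ = ⌊(a₀+mₖ₊₁)/dₖ₊₁⌋:
  k=1: m=32, d=62, a=1
  k=2: m=30, d=3, a=20
  k=3: m=30, d=62, a=1
  k=4: m=32, d=1, a=64
d=1 and a=2a₀=64 at k=4, so the next step gives (m, d) = (32, 62) again — its k=1 value — and the period has length 4.

[32; 1, 20, 1, 64]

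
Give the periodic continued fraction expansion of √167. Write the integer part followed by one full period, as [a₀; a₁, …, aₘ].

a₀ = ⌊√167⌋ = 12.
With m₀=0, d₀=1 and mₖ₊₁ = dₖaₖ − mₖ, dₖ₊₁ = (n − mₖ₊₁²)/dₖ, aₖ₊₁ = ⌊(a₀+mₖ₊₁)/dₖ₊₁⌋:
  k=1: m=12, d=23, a=1
  k=2: m=11, d=2, a=11
  k=3: m=11, d=23, a=1
  k=4: m=12, d=1, a=24
d=1 and a=2a₀=24 at k=4, so the next step gives (m, d) = (12, 23) again — its k=1 value — and the period has length 4.

[12; 1, 11, 1, 24]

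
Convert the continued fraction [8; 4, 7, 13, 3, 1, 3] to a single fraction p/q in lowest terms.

Using pₖ = aₖpₖ₋₁ + pₖ₋₂ and qₖ = aₖqₖ₋₁ + qₖ₋₂:
  k=0: a=8, p=8, q=1
  k=1: a=4, p=33, q=4
  k=2: a=7, p=239, q=29
  k=3: a=13, p=3140, q=381
  k=4: a=3, p=9659, q=1172
  k=5: a=1, p=12799, q=1553
  k=6: a=3, p=48056, q=5831

48056/5831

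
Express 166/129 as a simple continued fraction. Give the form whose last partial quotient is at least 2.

[1; 3, 2, 18]

166 = 1·129 + 37
129 = 3·37 + 18
37 = 2·18 + 1
18 = 18·1 + 0  (stop)
So 166/129 = [1; 3, 2, 18].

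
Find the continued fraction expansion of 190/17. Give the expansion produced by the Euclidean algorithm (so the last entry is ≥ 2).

190 = 11·17 + 3
17 = 5·3 + 2
3 = 1·2 + 1
2 = 2·1 + 0  (stop)
So 190/17 = [11; 5, 1, 2].

[11; 5, 1, 2]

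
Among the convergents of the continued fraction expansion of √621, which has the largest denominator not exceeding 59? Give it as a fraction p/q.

√621 = [24; 1, 11, 2, 11, 1, 48, …] (period length 6).
Convergents:
  p_0/q_0 = 24/1
  p_1/q_1 = 25/1
  p_2/q_2 = 299/12
  p_3/q_3 = 623/25
  p_4/q_4 = 7152/287
q_3 = 25 ≤ 59 < 287 = q_4, so the answer is 623/25.

623/25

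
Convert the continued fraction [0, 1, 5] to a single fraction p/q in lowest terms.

Using pₖ = aₖpₖ₋₁ + pₖ₋₂ and qₖ = aₖqₖ₋₁ + qₖ₋₂:
  k=0: a=0, p=0, q=1
  k=1: a=1, p=1, q=1
  k=2: a=5, p=5, q=6

5/6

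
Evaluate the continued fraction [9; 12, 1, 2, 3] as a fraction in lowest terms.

Fold from the inside: start with 3/1.
  2 + 1/3 = 7/3
  1 + 3/7 = 10/7
  12 + 7/10 = 127/10
  9 + 10/127 = 1153/127

1153/127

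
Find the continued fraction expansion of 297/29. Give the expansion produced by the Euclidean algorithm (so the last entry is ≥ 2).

[10; 4, 7]

297 = 10*29 + 7
29 = 4*7 + 1
7 = 7*1 + 0  (stop)
So 297/29 = [10; 4, 7].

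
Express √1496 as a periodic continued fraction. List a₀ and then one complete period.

a₀ = ⌊√1496⌋ = 38.
With m₀=0, d₀=1 and mₖ₊₁ = dₖaₖ − mₖ, dₖ₊₁ = (n − mₖ₊₁²)/dₖ, aₖ₊₁ = ⌊(a₀+mₖ₊₁)/dₖ₊₁⌋:
  k=1: m=38, d=52, a=1
  k=2: m=14, d=25, a=2
  k=3: m=36, d=8, a=9
  k=4: m=36, d=25, a=2
  k=5: m=14, d=52, a=1
  k=6: m=38, d=1, a=76
d=1 and a=2a₀=76 at k=6, so the next step gives (m, d) = (38, 52) again — its k=1 value — and the period has length 6.

[38; 1, 2, 9, 2, 1, 76]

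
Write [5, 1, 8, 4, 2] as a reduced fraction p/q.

489/83

Fold from the inside: start with 2/1.
  4 + 1/2 = 9/2
  8 + 2/9 = 74/9
  1 + 9/74 = 83/74
  5 + 74/83 = 489/83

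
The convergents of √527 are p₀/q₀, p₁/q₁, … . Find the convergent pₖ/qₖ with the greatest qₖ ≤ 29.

√527 = [22; 1, 21, 1, 44, …] (period length 4).
Convergents:
  p_0/q_0 = 22/1
  p_1/q_1 = 23/1
  p_2/q_2 = 505/22
  p_3/q_3 = 528/23
  p_4/q_4 = 23737/1034
q_3 = 23 ≤ 29 < 1034 = q_4, so the answer is 528/23.

528/23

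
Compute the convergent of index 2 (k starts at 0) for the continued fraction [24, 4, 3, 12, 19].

315/13

Using pₖ = aₖpₖ₋₁ + pₖ₋₂, qₖ = aₖqₖ₋₁ + qₖ₋₂ (with p₋₁=1, p₋₂=0, q₋₁=0, q₋₂=1):
  k=0: a=24, p=24, q=1
  k=1: a=4, p=97, q=4
  k=2: a=3, p=315, q=13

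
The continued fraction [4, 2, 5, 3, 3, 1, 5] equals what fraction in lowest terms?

3882/871

Using pₖ = aₖpₖ₋₁ + pₖ₋₂ and qₖ = aₖqₖ₋₁ + qₖ₋₂:
  k=0: a=4, p=4, q=1
  k=1: a=2, p=9, q=2
  k=2: a=5, p=49, q=11
  k=3: a=3, p=156, q=35
  k=4: a=3, p=517, q=116
  k=5: a=1, p=673, q=151
  k=6: a=5, p=3882, q=871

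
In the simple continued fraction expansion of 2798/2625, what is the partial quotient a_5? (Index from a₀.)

3

2798 = 1·2625 + 173   →  a_0 = 1
2625 = 15·173 + 30   →  a_1 = 15
173 = 5·30 + 23   →  a_2 = 5
30 = 1·23 + 7   →  a_3 = 1
23 = 3·7 + 2   →  a_4 = 3
7 = 3·2 + 1   →  a_5 = 3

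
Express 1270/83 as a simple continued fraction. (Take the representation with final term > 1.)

1270 = 15×83 + 25
83 = 3×25 + 8
25 = 3×8 + 1
8 = 8×1 + 0  (stop)
So 1270/83 = [15; 3, 3, 8].

[15; 3, 3, 8]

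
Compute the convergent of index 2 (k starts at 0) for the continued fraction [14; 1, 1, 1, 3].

29/2

Using pₖ = aₖpₖ₋₁ + pₖ₋₂, qₖ = aₖqₖ₋₁ + qₖ₋₂ (with p₋₁=1, p₋₂=0, q₋₁=0, q₋₂=1):
  k=0: a=14, p=14, q=1
  k=1: a=1, p=15, q=1
  k=2: a=1, p=29, q=2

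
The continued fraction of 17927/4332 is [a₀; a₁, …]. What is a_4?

4

17927 = 4·4332 + 599   →  a_0 = 4
4332 = 7·599 + 139   →  a_1 = 7
599 = 4·139 + 43   →  a_2 = 4
139 = 3·43 + 10   →  a_3 = 3
43 = 4·10 + 3   →  a_4 = 4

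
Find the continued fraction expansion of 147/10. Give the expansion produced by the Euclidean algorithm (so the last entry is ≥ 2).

[14; 1, 2, 3]

147 = 14·10 + 7
10 = 1·7 + 3
7 = 2·3 + 1
3 = 3·1 + 0  (stop)
So 147/10 = [14; 1, 2, 3].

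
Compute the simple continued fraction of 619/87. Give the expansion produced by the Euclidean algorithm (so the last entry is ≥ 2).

619 = 7·87 + 10
87 = 8·10 + 7
10 = 1·7 + 3
7 = 2·3 + 1
3 = 3·1 + 0  (stop)
So 619/87 = [7; 8, 1, 2, 3].

[7; 8, 1, 2, 3]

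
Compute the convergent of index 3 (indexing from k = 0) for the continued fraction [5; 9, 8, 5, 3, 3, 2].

Using pₖ = aₖpₖ₋₁ + pₖ₋₂, qₖ = aₖqₖ₋₁ + qₖ₋₂ (with p₋₁=1, p₋₂=0, q₋₁=0, q₋₂=1):
  k=0: a=5, p=5, q=1
  k=1: a=9, p=46, q=9
  k=2: a=8, p=373, q=73
  k=3: a=5, p=1911, q=374

1911/374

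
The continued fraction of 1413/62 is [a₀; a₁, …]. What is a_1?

1413 = 22·62 + 49   →  a_0 = 22
62 = 1·49 + 13   →  a_1 = 1

1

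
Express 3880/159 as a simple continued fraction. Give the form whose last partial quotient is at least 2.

3880 = 24*159 + 64
159 = 2*64 + 31
64 = 2*31 + 2
31 = 15*2 + 1
2 = 2*1 + 0  (stop)
So 3880/159 = [24; 2, 2, 15, 2].

[24; 2, 2, 15, 2]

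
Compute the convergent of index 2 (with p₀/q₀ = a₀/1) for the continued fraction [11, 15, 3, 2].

Using pₖ = aₖpₖ₋₁ + pₖ₋₂, qₖ = aₖqₖ₋₁ + qₖ₋₂ (with p₋₁=1, p₋₂=0, q₋₁=0, q₋₂=1):
  k=0: a=11, p=11, q=1
  k=1: a=15, p=166, q=15
  k=2: a=3, p=509, q=46

509/46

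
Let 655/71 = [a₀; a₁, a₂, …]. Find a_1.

4

655 = 9·71 + 16   →  a_0 = 9
71 = 4·16 + 7   →  a_1 = 4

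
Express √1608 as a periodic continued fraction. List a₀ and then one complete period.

a₀ = ⌊√1608⌋ = 40.
With m₀=0, d₀=1 and mₖ₊₁ = dₖaₖ − mₖ, dₖ₊₁ = (n − mₖ₊₁²)/dₖ, aₖ₊₁ = ⌊(a₀+mₖ₊₁)/dₖ₊₁⌋:
  k=1: m=40, d=8, a=10
  k=2: m=40, d=1, a=80
d=1 and a=2a₀=80 at k=2, so the next step gives (m, d) = (40, 8) again — its k=1 value — and the period has length 2.

[40; 10, 80]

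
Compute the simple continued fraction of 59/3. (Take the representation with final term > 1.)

59 = 19·3 + 2
3 = 1·2 + 1
2 = 2·1 + 0  (stop)
So 59/3 = [19; 1, 2].

[19; 1, 2]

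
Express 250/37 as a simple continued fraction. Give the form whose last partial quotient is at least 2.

[6; 1, 3, 9]

250 = 6·37 + 28
37 = 1·28 + 9
28 = 3·9 + 1
9 = 9·1 + 0  (stop)
So 250/37 = [6; 1, 3, 9].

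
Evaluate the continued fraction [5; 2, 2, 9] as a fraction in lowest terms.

254/47

Using pₖ = aₖpₖ₋₁ + pₖ₋₂ and qₖ = aₖqₖ₋₁ + qₖ₋₂:
  k=0: a=5, p=5, q=1
  k=1: a=2, p=11, q=2
  k=2: a=2, p=27, q=5
  k=3: a=9, p=254, q=47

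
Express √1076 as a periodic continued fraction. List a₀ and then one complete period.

a₀ = ⌊√1076⌋ = 32.
With m₀=0, d₀=1 and mₖ₊₁ = dₖaₖ − mₖ, dₖ₊₁ = (n − mₖ₊₁²)/dₖ, aₖ₊₁ = ⌊(a₀+mₖ₊₁)/dₖ₊₁⌋:
  k=1: m=32, d=52, a=1
  k=2: m=20, d=13, a=4
  k=3: m=32, d=4, a=16
  k=4: m=32, d=13, a=4
  k=5: m=20, d=52, a=1
  k=6: m=32, d=1, a=64
d=1 and a=2a₀=64 at k=6, so the next step gives (m, d) = (32, 52) again — its k=1 value — and the period has length 6.

[32; 1, 4, 16, 4, 1, 64]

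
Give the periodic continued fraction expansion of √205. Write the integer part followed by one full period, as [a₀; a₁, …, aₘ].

a₀ = ⌊√205⌋ = 14.
With m₀=0, d₀=1 and mₖ₊₁ = dₖaₖ − mₖ, dₖ₊₁ = (n − mₖ₊₁²)/dₖ, aₖ₊₁ = ⌊(a₀+mₖ₊₁)/dₖ₊₁⌋:
  k=1: m=14, d=9, a=3
  k=2: m=13, d=4, a=6
  k=3: m=11, d=21, a=1
  k=4: m=10, d=5, a=4
  k=5: m=10, d=21, a=1
  k=6: m=11, d=4, a=6
  k=7: m=13, d=9, a=3
  k=8: m=14, d=1, a=28
d=1 and a=2a₀=28 at k=8, so the next step gives (m, d) = (14, 9) again — its k=1 value — and the period has length 8.

[14; 3, 6, 1, 4, 1, 6, 3, 28]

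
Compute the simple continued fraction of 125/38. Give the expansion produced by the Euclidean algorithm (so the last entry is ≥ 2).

125 = 3·38 + 11
38 = 3·11 + 5
11 = 2·5 + 1
5 = 5·1 + 0  (stop)
So 125/38 = [3; 3, 2, 5].

[3; 3, 2, 5]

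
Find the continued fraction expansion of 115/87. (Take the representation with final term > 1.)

115 = 1*87 + 28
87 = 3*28 + 3
28 = 9*3 + 1
3 = 3*1 + 0  (stop)
So 115/87 = [1; 3, 9, 3].

[1; 3, 9, 3]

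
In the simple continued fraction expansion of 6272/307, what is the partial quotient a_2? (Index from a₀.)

6272 = 20·307 + 132   →  a_0 = 20
307 = 2·132 + 43   →  a_1 = 2
132 = 3·43 + 3   →  a_2 = 3

3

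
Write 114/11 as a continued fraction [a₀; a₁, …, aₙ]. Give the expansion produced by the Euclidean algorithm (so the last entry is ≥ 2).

114 = 10*11 + 4
11 = 2*4 + 3
4 = 1*3 + 1
3 = 3*1 + 0  (stop)
So 114/11 = [10; 2, 1, 3].

[10; 2, 1, 3]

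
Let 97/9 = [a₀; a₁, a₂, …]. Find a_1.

1

97 = 10·9 + 7   →  a_0 = 10
9 = 1·7 + 2   →  a_1 = 1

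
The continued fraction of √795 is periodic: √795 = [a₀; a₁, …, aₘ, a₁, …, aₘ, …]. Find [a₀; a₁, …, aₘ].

a₀ = ⌊√795⌋ = 28.
With m₀=0, d₀=1 and mₖ₊₁ = dₖaₖ − mₖ, dₖ₊₁ = (n − mₖ₊₁²)/dₖ, aₖ₊₁ = ⌊(a₀+mₖ₊₁)/dₖ₊₁⌋:
  k=1: m=28, d=11, a=5
  k=2: m=27, d=6, a=9
  k=3: m=27, d=11, a=5
  k=4: m=28, d=1, a=56
d=1 and a=2a₀=56 at k=4, so the next step gives (m, d) = (28, 11) again — its k=1 value — and the period has length 4.

[28; 5, 9, 5, 56]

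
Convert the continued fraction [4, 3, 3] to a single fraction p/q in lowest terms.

Using pₖ = aₖpₖ₋₁ + pₖ₋₂ and qₖ = aₖqₖ₋₁ + qₖ₋₂:
  k=0: a=4, p=4, q=1
  k=1: a=3, p=13, q=3
  k=2: a=3, p=43, q=10

43/10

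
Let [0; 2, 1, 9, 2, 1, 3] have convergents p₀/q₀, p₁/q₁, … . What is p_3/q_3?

Using pₖ = aₖpₖ₋₁ + pₖ₋₂, qₖ = aₖqₖ₋₁ + qₖ₋₂ (with p₋₁=1, p₋₂=0, q₋₁=0, q₋₂=1):
  k=0: a=0, p=0, q=1
  k=1: a=2, p=1, q=2
  k=2: a=1, p=1, q=3
  k=3: a=9, p=10, q=29

10/29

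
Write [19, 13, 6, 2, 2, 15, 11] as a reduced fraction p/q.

Using pₖ = aₖpₖ₋₁ + pₖ₋₂ and qₖ = aₖqₖ₋₁ + qₖ₋₂:
  k=0: a=19, p=19, q=1
  k=1: a=13, p=248, q=13
  k=2: a=6, p=1507, q=79
  k=3: a=2, p=3262, q=171
  k=4: a=2, p=8031, q=421
  k=5: a=15, p=123727, q=6486
  k=6: a=11, p=1369028, q=71767

1369028/71767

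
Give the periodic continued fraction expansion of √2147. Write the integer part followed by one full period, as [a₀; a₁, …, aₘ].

a₀ = ⌊√2147⌋ = 46.
With m₀=0, d₀=1 and mₖ₊₁ = dₖaₖ − mₖ, dₖ₊₁ = (n − mₖ₊₁²)/dₖ, aₖ₊₁ = ⌊(a₀+mₖ₊₁)/dₖ₊₁⌋:
  k=1: m=46, d=31, a=2
  k=2: m=16, d=61, a=1
  k=3: m=45, d=2, a=45
  k=4: m=45, d=61, a=1
  k=5: m=16, d=31, a=2
  k=6: m=46, d=1, a=92
d=1 and a=2a₀=92 at k=6, so the next step gives (m, d) = (46, 31) again — its k=1 value — and the period has length 6.

[46; 2, 1, 45, 1, 2, 92]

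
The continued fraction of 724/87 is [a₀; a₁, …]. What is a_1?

724 = 8·87 + 28   →  a_0 = 8
87 = 3·28 + 3   →  a_1 = 3

3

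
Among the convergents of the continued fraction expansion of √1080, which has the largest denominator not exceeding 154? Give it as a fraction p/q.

√1080 = [32; 1, 6, 3, 6, 1, 64, …] (period length 6).
Convergents:
  p_0/q_0 = 32/1
  p_1/q_1 = 33/1
  p_2/q_2 = 230/7
  p_3/q_3 = 723/22
  p_4/q_4 = 4568/139
  p_5/q_5 = 5291/161
q_4 = 139 ≤ 154 < 161 = q_5, so the answer is 4568/139.

4568/139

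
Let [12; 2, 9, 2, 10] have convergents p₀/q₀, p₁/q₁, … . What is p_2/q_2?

Using pₖ = aₖpₖ₋₁ + pₖ₋₂, qₖ = aₖqₖ₋₁ + qₖ₋₂ (with p₋₁=1, p₋₂=0, q₋₁=0, q₋₂=1):
  k=0: a=12, p=12, q=1
  k=1: a=2, p=25, q=2
  k=2: a=9, p=237, q=19

237/19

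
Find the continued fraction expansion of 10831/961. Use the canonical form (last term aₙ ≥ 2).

10831 = 11×961 + 260
961 = 3×260 + 181
260 = 1×181 + 79
181 = 2×79 + 23
79 = 3×23 + 10
23 = 2×10 + 3
10 = 3×3 + 1
3 = 3×1 + 0  (stop)
So 10831/961 = [11; 3, 1, 2, 3, 2, 3, 3].

[11; 3, 1, 2, 3, 2, 3, 3]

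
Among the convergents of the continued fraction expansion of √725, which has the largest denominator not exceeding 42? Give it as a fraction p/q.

727/27

√725 = [26; 1, 12, 2, 12, 1, 52, …] (period length 6).
Convergents:
  p_0/q_0 = 26/1
  p_1/q_1 = 27/1
  p_2/q_2 = 350/13
  p_3/q_3 = 727/27
  p_4/q_4 = 9074/337
q_3 = 27 ≤ 42 < 337 = q_4, so the answer is 727/27.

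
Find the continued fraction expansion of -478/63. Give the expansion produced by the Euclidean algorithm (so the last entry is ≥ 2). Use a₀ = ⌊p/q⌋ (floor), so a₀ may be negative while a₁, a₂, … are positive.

[-8; 2, 2, 2, 1, 3]

-478 = -8×63 + 26
63 = 2×26 + 11
26 = 2×11 + 4
11 = 2×4 + 3
4 = 1×3 + 1
3 = 3×1 + 0  (stop)
So -478/63 = [-8; 2, 2, 2, 1, 3].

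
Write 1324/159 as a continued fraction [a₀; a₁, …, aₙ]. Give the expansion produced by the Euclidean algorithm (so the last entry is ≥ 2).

[8; 3, 17, 3]

1324 = 8·159 + 52
159 = 3·52 + 3
52 = 17·3 + 1
3 = 3·1 + 0  (stop)
So 1324/159 = [8; 3, 17, 3].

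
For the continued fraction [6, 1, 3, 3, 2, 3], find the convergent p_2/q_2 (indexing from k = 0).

Using pₖ = aₖpₖ₋₁ + pₖ₋₂, qₖ = aₖqₖ₋₁ + qₖ₋₂ (with p₋₁=1, p₋₂=0, q₋₁=0, q₋₂=1):
  k=0: a=6, p=6, q=1
  k=1: a=1, p=7, q=1
  k=2: a=3, p=27, q=4

27/4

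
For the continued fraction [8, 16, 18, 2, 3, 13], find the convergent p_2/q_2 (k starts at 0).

Using pₖ = aₖpₖ₋₁ + pₖ₋₂, qₖ = aₖqₖ₋₁ + qₖ₋₂ (with p₋₁=1, p₋₂=0, q₋₁=0, q₋₂=1):
  k=0: a=8, p=8, q=1
  k=1: a=16, p=129, q=16
  k=2: a=18, p=2330, q=289

2330/289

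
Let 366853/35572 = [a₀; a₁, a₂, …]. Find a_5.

4

366853 = 10·35572 + 11133   →  a_0 = 10
35572 = 3·11133 + 2173   →  a_1 = 3
11133 = 5·2173 + 268   →  a_2 = 5
2173 = 8·268 + 29   →  a_3 = 8
268 = 9·29 + 7   →  a_4 = 9
29 = 4·7 + 1   →  a_5 = 4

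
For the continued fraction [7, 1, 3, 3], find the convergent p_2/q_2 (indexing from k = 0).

31/4

Using pₖ = aₖpₖ₋₁ + pₖ₋₂, qₖ = aₖqₖ₋₁ + qₖ₋₂ (with p₋₁=1, p₋₂=0, q₋₁=0, q₋₂=1):
  k=0: a=7, p=7, q=1
  k=1: a=1, p=8, q=1
  k=2: a=3, p=31, q=4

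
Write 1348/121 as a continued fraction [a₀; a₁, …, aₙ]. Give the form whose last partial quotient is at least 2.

[11; 7, 8, 2]

1348 = 11×121 + 17
121 = 7×17 + 2
17 = 8×2 + 1
2 = 2×1 + 0  (stop)
So 1348/121 = [11; 7, 8, 2].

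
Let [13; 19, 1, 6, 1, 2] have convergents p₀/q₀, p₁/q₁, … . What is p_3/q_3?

Using pₖ = aₖpₖ₋₁ + pₖ₋₂, qₖ = aₖqₖ₋₁ + qₖ₋₂ (with p₋₁=1, p₋₂=0, q₋₁=0, q₋₂=1):
  k=0: a=13, p=13, q=1
  k=1: a=19, p=248, q=19
  k=2: a=1, p=261, q=20
  k=3: a=6, p=1814, q=139

1814/139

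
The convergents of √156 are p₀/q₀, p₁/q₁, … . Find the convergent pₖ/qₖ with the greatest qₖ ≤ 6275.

62425/4998

√156 = [12; 2, 24, …] (period length 2).
Convergents:
  p_0/q_0 = 12/1
  p_1/q_1 = 25/2
  p_2/q_2 = 612/49
  p_3/q_3 = 1249/100
  p_4/q_4 = 30588/2449
  p_5/q_5 = 62425/4998
  p_6/q_6 = 1528788/122401
q_5 = 4998 ≤ 6275 < 122401 = q_6, so the answer is 62425/4998.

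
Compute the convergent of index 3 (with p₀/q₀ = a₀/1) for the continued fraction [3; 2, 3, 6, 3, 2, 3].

Using pₖ = aₖpₖ₋₁ + pₖ₋₂, qₖ = aₖqₖ₋₁ + qₖ₋₂ (with p₋₁=1, p₋₂=0, q₋₁=0, q₋₂=1):
  k=0: a=3, p=3, q=1
  k=1: a=2, p=7, q=2
  k=2: a=3, p=24, q=7
  k=3: a=6, p=151, q=44

151/44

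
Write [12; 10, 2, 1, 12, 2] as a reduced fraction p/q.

Fold from the inside: start with 2/1.
  12 + 1/2 = 25/2
  1 + 2/25 = 27/25
  2 + 25/27 = 79/27
  10 + 27/79 = 817/79
  12 + 79/817 = 9883/817

9883/817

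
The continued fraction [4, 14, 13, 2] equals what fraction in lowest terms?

1547/380

Using pₖ = aₖpₖ₋₁ + pₖ₋₂ and qₖ = aₖqₖ₋₁ + qₖ₋₂:
  k=0: a=4, p=4, q=1
  k=1: a=14, p=57, q=14
  k=2: a=13, p=745, q=183
  k=3: a=2, p=1547, q=380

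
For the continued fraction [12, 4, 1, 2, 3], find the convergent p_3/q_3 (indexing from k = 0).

171/14

Using pₖ = aₖpₖ₋₁ + pₖ₋₂, qₖ = aₖqₖ₋₁ + qₖ₋₂ (with p₋₁=1, p₋₂=0, q₋₁=0, q₋₂=1):
  k=0: a=12, p=12, q=1
  k=1: a=4, p=49, q=4
  k=2: a=1, p=61, q=5
  k=3: a=2, p=171, q=14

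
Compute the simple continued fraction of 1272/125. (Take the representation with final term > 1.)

[10; 5, 1, 2, 7]

1272 = 10×125 + 22
125 = 5×22 + 15
22 = 1×15 + 7
15 = 2×7 + 1
7 = 7×1 + 0  (stop)
So 1272/125 = [10; 5, 1, 2, 7].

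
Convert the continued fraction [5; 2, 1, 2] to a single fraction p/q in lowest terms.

43/8

Using pₖ = aₖpₖ₋₁ + pₖ₋₂ and qₖ = aₖqₖ₋₁ + qₖ₋₂:
  k=0: a=5, p=5, q=1
  k=1: a=2, p=11, q=2
  k=2: a=1, p=16, q=3
  k=3: a=2, p=43, q=8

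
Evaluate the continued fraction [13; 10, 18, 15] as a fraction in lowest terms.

35696/2725

Fold from the inside: start with 15/1.
  18 + 1/15 = 271/15
  10 + 15/271 = 2725/271
  13 + 271/2725 = 35696/2725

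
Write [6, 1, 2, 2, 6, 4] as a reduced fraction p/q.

Using pₖ = aₖpₖ₋₁ + pₖ₋₂ and qₖ = aₖqₖ₋₁ + qₖ₋₂:
  k=0: a=6, p=6, q=1
  k=1: a=1, p=7, q=1
  k=2: a=2, p=20, q=3
  k=3: a=2, p=47, q=7
  k=4: a=6, p=302, q=45
  k=5: a=4, p=1255, q=187

1255/187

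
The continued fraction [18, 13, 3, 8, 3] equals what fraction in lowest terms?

Using pₖ = aₖpₖ₋₁ + pₖ₋₂ and qₖ = aₖqₖ₋₁ + qₖ₋₂:
  k=0: a=18, p=18, q=1
  k=1: a=13, p=235, q=13
  k=2: a=3, p=723, q=40
  k=3: a=8, p=6019, q=333
  k=4: a=3, p=18780, q=1039

18780/1039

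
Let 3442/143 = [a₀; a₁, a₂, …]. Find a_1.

14

3442 = 24·143 + 10   →  a_0 = 24
143 = 14·10 + 3   →  a_1 = 14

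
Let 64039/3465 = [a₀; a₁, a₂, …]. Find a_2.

64039 = 18·3465 + 1669   →  a_0 = 18
3465 = 2·1669 + 127   →  a_1 = 2
1669 = 13·127 + 18   →  a_2 = 13

13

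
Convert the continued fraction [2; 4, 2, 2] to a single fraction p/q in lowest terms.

49/22

Using pₖ = aₖpₖ₋₁ + pₖ₋₂ and qₖ = aₖqₖ₋₁ + qₖ₋₂:
  k=0: a=2, p=2, q=1
  k=1: a=4, p=9, q=4
  k=2: a=2, p=20, q=9
  k=3: a=2, p=49, q=22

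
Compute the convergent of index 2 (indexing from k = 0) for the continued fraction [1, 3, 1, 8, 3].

5/4

Using pₖ = aₖpₖ₋₁ + pₖ₋₂, qₖ = aₖqₖ₋₁ + qₖ₋₂ (with p₋₁=1, p₋₂=0, q₋₁=0, q₋₂=1):
  k=0: a=1, p=1, q=1
  k=1: a=3, p=4, q=3
  k=2: a=1, p=5, q=4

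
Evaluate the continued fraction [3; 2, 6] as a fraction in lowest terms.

45/13

Using pₖ = aₖpₖ₋₁ + pₖ₋₂ and qₖ = aₖqₖ₋₁ + qₖ₋₂:
  k=0: a=3, p=3, q=1
  k=1: a=2, p=7, q=2
  k=2: a=6, p=45, q=13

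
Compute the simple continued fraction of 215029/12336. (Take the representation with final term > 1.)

[17; 2, 3, 8, 15, 14]

215029 = 17×12336 + 5317
12336 = 2×5317 + 1702
5317 = 3×1702 + 211
1702 = 8×211 + 14
211 = 15×14 + 1
14 = 14×1 + 0  (stop)
So 215029/12336 = [17; 2, 3, 8, 15, 14].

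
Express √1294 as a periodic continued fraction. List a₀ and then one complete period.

[35; 1, 34, 1, 70]

a₀ = ⌊√1294⌋ = 35.
With m₀=0, d₀=1 and mₖ₊₁ = dₖaₖ − mₖ, dₖ₊₁ = (n − mₖ₊₁²)/dₖ, aₖ₊₁ = ⌊(a₀+mₖ₊₁)/dₖ₊₁⌋:
  k=1: m=35, d=69, a=1
  k=2: m=34, d=2, a=34
  k=3: m=34, d=69, a=1
  k=4: m=35, d=1, a=70
d=1 and a=2a₀=70 at k=4, so the next step gives (m, d) = (35, 69) again — its k=1 value — and the period has length 4.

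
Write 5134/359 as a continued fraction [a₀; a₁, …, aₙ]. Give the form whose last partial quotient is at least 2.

5134 = 14*359 + 108
359 = 3*108 + 35
108 = 3*35 + 3
35 = 11*3 + 2
3 = 1*2 + 1
2 = 2*1 + 0  (stop)
So 5134/359 = [14; 3, 3, 11, 1, 2].

[14; 3, 3, 11, 1, 2]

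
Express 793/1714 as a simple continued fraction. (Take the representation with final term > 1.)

793 = 0·1714 + 793
1714 = 2·793 + 128
793 = 6·128 + 25
128 = 5·25 + 3
25 = 8·3 + 1
3 = 3·1 + 0  (stop)
So 793/1714 = [0; 2, 6, 5, 8, 3].

[0; 2, 6, 5, 8, 3]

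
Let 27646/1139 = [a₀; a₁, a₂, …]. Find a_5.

2

27646 = 24·1139 + 310   →  a_0 = 24
1139 = 3·310 + 209   →  a_1 = 3
310 = 1·209 + 101   →  a_2 = 1
209 = 2·101 + 7   →  a_3 = 2
101 = 14·7 + 3   →  a_4 = 14
7 = 2·3 + 1   →  a_5 = 2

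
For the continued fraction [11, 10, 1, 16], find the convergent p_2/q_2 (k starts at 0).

122/11

Using pₖ = aₖpₖ₋₁ + pₖ₋₂, qₖ = aₖqₖ₋₁ + qₖ₋₂ (with p₋₁=1, p₋₂=0, q₋₁=0, q₋₂=1):
  k=0: a=11, p=11, q=1
  k=1: a=10, p=111, q=10
  k=2: a=1, p=122, q=11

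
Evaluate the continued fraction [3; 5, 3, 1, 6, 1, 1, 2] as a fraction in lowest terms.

2466/773

Using pₖ = aₖpₖ₋₁ + pₖ₋₂ and qₖ = aₖqₖ₋₁ + qₖ₋₂:
  k=0: a=3, p=3, q=1
  k=1: a=5, p=16, q=5
  k=2: a=3, p=51, q=16
  k=3: a=1, p=67, q=21
  k=4: a=6, p=453, q=142
  k=5: a=1, p=520, q=163
  k=6: a=1, p=973, q=305
  k=7: a=2, p=2466, q=773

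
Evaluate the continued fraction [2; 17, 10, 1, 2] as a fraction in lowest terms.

Using pₖ = aₖpₖ₋₁ + pₖ₋₂ and qₖ = aₖqₖ₋₁ + qₖ₋₂:
  k=0: a=2, p=2, q=1
  k=1: a=17, p=35, q=17
  k=2: a=10, p=352, q=171
  k=3: a=1, p=387, q=188
  k=4: a=2, p=1126, q=547

1126/547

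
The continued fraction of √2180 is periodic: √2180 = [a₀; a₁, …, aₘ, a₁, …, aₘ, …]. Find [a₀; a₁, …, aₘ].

a₀ = ⌊√2180⌋ = 46.
With m₀=0, d₀=1 and mₖ₊₁ = dₖaₖ − mₖ, dₖ₊₁ = (n − mₖ₊₁²)/dₖ, aₖ₊₁ = ⌊(a₀+mₖ₊₁)/dₖ₊₁⌋:
  k=1: m=46, d=64, a=1
  k=2: m=18, d=29, a=2
  k=3: m=40, d=20, a=4
  k=4: m=40, d=29, a=2
  k=5: m=18, d=64, a=1
  k=6: m=46, d=1, a=92
d=1 and a=2a₀=92 at k=6, so the next step gives (m, d) = (46, 64) again — its k=1 value — and the period has length 6.

[46; 1, 2, 4, 2, 1, 92]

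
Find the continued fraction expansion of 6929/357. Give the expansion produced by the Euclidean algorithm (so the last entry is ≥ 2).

6929 = 19*357 + 146
357 = 2*146 + 65
146 = 2*65 + 16
65 = 4*16 + 1
16 = 16*1 + 0  (stop)
So 6929/357 = [19; 2, 2, 4, 16].

[19; 2, 2, 4, 16]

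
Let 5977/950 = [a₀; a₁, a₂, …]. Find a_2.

5977 = 6·950 + 277   →  a_0 = 6
950 = 3·277 + 119   →  a_1 = 3
277 = 2·119 + 39   →  a_2 = 2

2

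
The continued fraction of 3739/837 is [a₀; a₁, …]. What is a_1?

2

3739 = 4·837 + 391   →  a_0 = 4
837 = 2·391 + 55   →  a_1 = 2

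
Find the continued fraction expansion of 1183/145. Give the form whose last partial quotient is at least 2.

1183 = 8*145 + 23
145 = 6*23 + 7
23 = 3*7 + 2
7 = 3*2 + 1
2 = 2*1 + 0  (stop)
So 1183/145 = [8; 6, 3, 3, 2].

[8; 6, 3, 3, 2]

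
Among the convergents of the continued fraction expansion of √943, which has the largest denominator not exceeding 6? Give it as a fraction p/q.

√943 = [30; 1, 2, 2, 2, 1, 60, …] (period length 6).
Convergents:
  p_0/q_0 = 30/1
  p_1/q_1 = 31/1
  p_2/q_2 = 92/3
  p_3/q_3 = 215/7
q_2 = 3 ≤ 6 < 7 = q_3, so the answer is 92/3.

92/3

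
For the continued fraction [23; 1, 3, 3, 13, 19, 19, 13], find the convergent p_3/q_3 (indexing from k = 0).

309/13

Using pₖ = aₖpₖ₋₁ + pₖ₋₂, qₖ = aₖqₖ₋₁ + qₖ₋₂ (with p₋₁=1, p₋₂=0, q₋₁=0, q₋₂=1):
  k=0: a=23, p=23, q=1
  k=1: a=1, p=24, q=1
  k=2: a=3, p=95, q=4
  k=3: a=3, p=309, q=13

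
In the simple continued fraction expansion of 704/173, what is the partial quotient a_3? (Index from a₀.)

2

704 = 4·173 + 12   →  a_0 = 4
173 = 14·12 + 5   →  a_1 = 14
12 = 2·5 + 2   →  a_2 = 2
5 = 2·2 + 1   →  a_3 = 2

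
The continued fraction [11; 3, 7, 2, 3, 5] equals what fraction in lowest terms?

9757/862

Using pₖ = aₖpₖ₋₁ + pₖ₋₂ and qₖ = aₖqₖ₋₁ + qₖ₋₂:
  k=0: a=11, p=11, q=1
  k=1: a=3, p=34, q=3
  k=2: a=7, p=249, q=22
  k=3: a=2, p=532, q=47
  k=4: a=3, p=1845, q=163
  k=5: a=5, p=9757, q=862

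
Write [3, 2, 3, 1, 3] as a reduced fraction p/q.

117/34

Using pₖ = aₖpₖ₋₁ + pₖ₋₂ and qₖ = aₖqₖ₋₁ + qₖ₋₂:
  k=0: a=3, p=3, q=1
  k=1: a=2, p=7, q=2
  k=2: a=3, p=24, q=7
  k=3: a=1, p=31, q=9
  k=4: a=3, p=117, q=34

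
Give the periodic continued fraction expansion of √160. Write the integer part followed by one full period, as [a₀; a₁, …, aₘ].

a₀ = ⌊√160⌋ = 12.

[12; 1, 1, 1, 5, 1, 1, 1, 24]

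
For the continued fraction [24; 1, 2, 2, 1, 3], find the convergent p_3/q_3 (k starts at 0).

173/7

Using pₖ = aₖpₖ₋₁ + pₖ₋₂, qₖ = aₖqₖ₋₁ + qₖ₋₂ (with p₋₁=1, p₋₂=0, q₋₁=0, q₋₂=1):
  k=0: a=24, p=24, q=1
  k=1: a=1, p=25, q=1
  k=2: a=2, p=74, q=3
  k=3: a=2, p=173, q=7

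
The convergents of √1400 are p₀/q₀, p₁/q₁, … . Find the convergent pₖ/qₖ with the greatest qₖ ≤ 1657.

√1400 = [37; 2, 2, 2, 74, …] (period length 4).
Convergents:
  p_0/q_0 = 37/1
  p_1/q_1 = 75/2
  p_2/q_2 = 187/5
  p_3/q_3 = 449/12
  p_4/q_4 = 33413/893
  p_5/q_5 = 67275/1798
q_4 = 893 ≤ 1657 < 1798 = q_5, so the answer is 33413/893.

33413/893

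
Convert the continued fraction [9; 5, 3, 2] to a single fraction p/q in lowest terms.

Using pₖ = aₖpₖ₋₁ + pₖ₋₂ and qₖ = aₖqₖ₋₁ + qₖ₋₂:
  k=0: a=9, p=9, q=1
  k=1: a=5, p=46, q=5
  k=2: a=3, p=147, q=16
  k=3: a=2, p=340, q=37

340/37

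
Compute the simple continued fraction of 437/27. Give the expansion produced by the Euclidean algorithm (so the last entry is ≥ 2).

437 = 16·27 + 5
27 = 5·5 + 2
5 = 2·2 + 1
2 = 2·1 + 0  (stop)
So 437/27 = [16; 5, 2, 2].

[16; 5, 2, 2]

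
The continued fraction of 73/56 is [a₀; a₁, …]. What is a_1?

73 = 1·56 + 17   →  a_0 = 1
56 = 3·17 + 5   →  a_1 = 3

3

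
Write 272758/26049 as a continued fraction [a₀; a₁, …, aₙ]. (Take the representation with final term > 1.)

[10; 2, 8, 9, 4, 2, 3, 5]

272758 = 10*26049 + 12268
26049 = 2*12268 + 1513
12268 = 8*1513 + 164
1513 = 9*164 + 37
164 = 4*37 + 16
37 = 2*16 + 5
16 = 3*5 + 1
5 = 5*1 + 0  (stop)
So 272758/26049 = [10; 2, 8, 9, 4, 2, 3, 5].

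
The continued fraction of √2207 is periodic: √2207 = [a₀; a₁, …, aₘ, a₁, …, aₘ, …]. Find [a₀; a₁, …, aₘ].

a₀ = ⌊√2207⌋ = 46.
With m₀=0, d₀=1 and mₖ₊₁ = dₖaₖ − mₖ, dₖ₊₁ = (n − mₖ₊₁²)/dₖ, aₖ₊₁ = ⌊(a₀+mₖ₊₁)/dₖ₊₁⌋:
  k=1: m=46, d=91, a=1
  k=2: m=45, d=2, a=45
  k=3: m=45, d=91, a=1
  k=4: m=46, d=1, a=92
d=1 and a=2a₀=92 at k=4, so the next step gives (m, d) = (46, 91) again — its k=1 value — and the period has length 4.

[46; 1, 45, 1, 92]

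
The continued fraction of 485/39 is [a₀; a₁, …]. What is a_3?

485 = 12·39 + 17   →  a_0 = 12
39 = 2·17 + 5   →  a_1 = 2
17 = 3·5 + 2   →  a_2 = 3
5 = 2·2 + 1   →  a_3 = 2

2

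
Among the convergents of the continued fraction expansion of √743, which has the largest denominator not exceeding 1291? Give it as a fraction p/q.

√743 = [27; 3, 1, 7, 27, 7, 1, 3, 54, …] (period length 8).
Convergents:
  p_0/q_0 = 27/1
  p_1/q_1 = 82/3
  p_2/q_2 = 109/4
  p_3/q_3 = 845/31
  p_4/q_4 = 22924/841
  p_5/q_5 = 161313/5918
q_4 = 841 ≤ 1291 < 5918 = q_5, so the answer is 22924/841.

22924/841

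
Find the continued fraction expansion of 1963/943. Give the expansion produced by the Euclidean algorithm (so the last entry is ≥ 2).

1963 = 2*943 + 77
943 = 12*77 + 19
77 = 4*19 + 1
19 = 19*1 + 0  (stop)
So 1963/943 = [2; 12, 4, 19].

[2; 12, 4, 19]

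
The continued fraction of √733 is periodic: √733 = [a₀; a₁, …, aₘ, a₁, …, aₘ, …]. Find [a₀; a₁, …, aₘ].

a₀ = ⌊√733⌋ = 27.
With m₀=0, d₀=1 and mₖ₊₁ = dₖaₖ − mₖ, dₖ₊₁ = (n − mₖ₊₁²)/dₖ, aₖ₊₁ = ⌊(a₀+mₖ₊₁)/dₖ₊₁⌋:
  k=1: m=27, d=4, a=13
  k=2: m=25, d=27, a=1
  k=3: m=2, d=27, a=1
  k=4: m=25, d=4, a=13
  k=5: m=27, d=1, a=54
d=1 and a=2a₀=54 at k=5, so the next step gives (m, d) = (27, 4) again — its k=1 value — and the period has length 5.

[27; 13, 1, 1, 13, 54]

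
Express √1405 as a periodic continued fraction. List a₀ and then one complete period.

a₀ = ⌊√1405⌋ = 37.
With m₀=0, d₀=1 and mₖ₊₁ = dₖaₖ − mₖ, dₖ₊₁ = (n − mₖ₊₁²)/dₖ, aₖ₊₁ = ⌊(a₀+mₖ₊₁)/dₖ₊₁⌋:
  k=1: m=37, d=36, a=2
  k=2: m=35, d=5, a=14
  k=3: m=35, d=36, a=2
  k=4: m=37, d=1, a=74
d=1 and a=2a₀=74 at k=4, so the next step gives (m, d) = (37, 36) again — its k=1 value — and the period has length 4.

[37; 2, 14, 2, 74]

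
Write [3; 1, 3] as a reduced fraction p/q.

Fold from the inside: start with 3/1.
  1 + 1/3 = 4/3
  3 + 3/4 = 15/4

15/4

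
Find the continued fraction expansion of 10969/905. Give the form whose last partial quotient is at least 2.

10969 = 12×905 + 109
905 = 8×109 + 33
109 = 3×33 + 10
33 = 3×10 + 3
10 = 3×3 + 1
3 = 3×1 + 0  (stop)
So 10969/905 = [12; 8, 3, 3, 3, 3].

[12; 8, 3, 3, 3, 3]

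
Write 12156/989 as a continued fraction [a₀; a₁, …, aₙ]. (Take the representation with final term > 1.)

[12; 3, 2, 3, 3, 2, 5]

12156 = 12*989 + 288
989 = 3*288 + 125
288 = 2*125 + 38
125 = 3*38 + 11
38 = 3*11 + 5
11 = 2*5 + 1
5 = 5*1 + 0  (stop)
So 12156/989 = [12; 3, 2, 3, 3, 2, 5].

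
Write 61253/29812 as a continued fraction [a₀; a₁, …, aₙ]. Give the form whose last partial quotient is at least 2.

[2; 18, 3, 3, 12, 4, 3]

61253 = 2×29812 + 1629
29812 = 18×1629 + 490
1629 = 3×490 + 159
490 = 3×159 + 13
159 = 12×13 + 3
13 = 4×3 + 1
3 = 3×1 + 0  (stop)
So 61253/29812 = [2; 18, 3, 3, 12, 4, 3].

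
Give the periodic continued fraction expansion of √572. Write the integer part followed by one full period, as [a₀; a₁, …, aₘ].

a₀ = ⌊√572⌋ = 23.
With m₀=0, d₀=1 and mₖ₊₁ = dₖaₖ − mₖ, dₖ₊₁ = (n − mₖ₊₁²)/dₖ, aₖ₊₁ = ⌊(a₀+mₖ₊₁)/dₖ₊₁⌋:
  k=1: m=23, d=43, a=1
  k=2: m=20, d=4, a=10
  k=3: m=20, d=43, a=1
  k=4: m=23, d=1, a=46
d=1 and a=2a₀=46 at k=4, so the next step gives (m, d) = (23, 43) again — its k=1 value — and the period has length 4.

[23; 1, 10, 1, 46]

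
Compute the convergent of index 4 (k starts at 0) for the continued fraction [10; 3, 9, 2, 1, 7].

Using pₖ = aₖpₖ₋₁ + pₖ₋₂, qₖ = aₖqₖ₋₁ + qₖ₋₂ (with p₋₁=1, p₋₂=0, q₋₁=0, q₋₂=1):
  k=0: a=10, p=10, q=1
  k=1: a=3, p=31, q=3
  k=2: a=9, p=289, q=28
  k=3: a=2, p=609, q=59
  k=4: a=1, p=898, q=87

898/87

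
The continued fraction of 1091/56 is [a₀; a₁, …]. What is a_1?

1091 = 19·56 + 27   →  a_0 = 19
56 = 2·27 + 2   →  a_1 = 2

2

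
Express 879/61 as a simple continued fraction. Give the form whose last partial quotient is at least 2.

[14; 2, 2, 3, 1, 2]

879 = 14×61 + 25
61 = 2×25 + 11
25 = 2×11 + 3
11 = 3×3 + 2
3 = 1×2 + 1
2 = 2×1 + 0  (stop)
So 879/61 = [14; 2, 2, 3, 1, 2].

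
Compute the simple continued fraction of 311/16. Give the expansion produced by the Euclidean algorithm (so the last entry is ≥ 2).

[19; 2, 3, 2]

311 = 19*16 + 7
16 = 2*7 + 2
7 = 3*2 + 1
2 = 2*1 + 0  (stop)
So 311/16 = [19; 2, 3, 2].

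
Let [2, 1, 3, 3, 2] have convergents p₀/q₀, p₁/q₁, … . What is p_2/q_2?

Using pₖ = aₖpₖ₋₁ + pₖ₋₂, qₖ = aₖqₖ₋₁ + qₖ₋₂ (with p₋₁=1, p₋₂=0, q₋₁=0, q₋₂=1):
  k=0: a=2, p=2, q=1
  k=1: a=1, p=3, q=1
  k=2: a=3, p=11, q=4

11/4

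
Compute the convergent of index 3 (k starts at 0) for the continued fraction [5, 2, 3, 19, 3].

733/135

Using pₖ = aₖpₖ₋₁ + pₖ₋₂, qₖ = aₖqₖ₋₁ + qₖ₋₂ (with p₋₁=1, p₋₂=0, q₋₁=0, q₋₂=1):
  k=0: a=5, p=5, q=1
  k=1: a=2, p=11, q=2
  k=2: a=3, p=38, q=7
  k=3: a=19, p=733, q=135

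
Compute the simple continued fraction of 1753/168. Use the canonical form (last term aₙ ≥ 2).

1753 = 10×168 + 73
168 = 2×73 + 22
73 = 3×22 + 7
22 = 3×7 + 1
7 = 7×1 + 0  (stop)
So 1753/168 = [10; 2, 3, 3, 7].

[10; 2, 3, 3, 7]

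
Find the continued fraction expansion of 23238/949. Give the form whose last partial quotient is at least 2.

23238 = 24·949 + 462
949 = 2·462 + 25
462 = 18·25 + 12
25 = 2·12 + 1
12 = 12·1 + 0  (stop)
So 23238/949 = [24; 2, 18, 2, 12].

[24; 2, 18, 2, 12]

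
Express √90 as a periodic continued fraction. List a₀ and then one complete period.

[9; 2, 18]

a₀ = ⌊√90⌋ = 9.
With m₀=0, d₀=1 and mₖ₊₁ = dₖaₖ − mₖ, dₖ₊₁ = (n − mₖ₊₁²)/dₖ, aₖ₊₁ = ⌊(a₀+mₖ₊₁)/dₖ₊₁⌋:
  k=1: m=9, d=9, a=2
  k=2: m=9, d=1, a=18
d=1 and a=2a₀=18 at k=2, so the next step gives (m, d) = (9, 9) again — its k=1 value — and the period has length 2.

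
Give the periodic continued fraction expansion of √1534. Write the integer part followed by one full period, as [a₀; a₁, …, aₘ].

a₀ = ⌊√1534⌋ = 39.

[39; 6, 78]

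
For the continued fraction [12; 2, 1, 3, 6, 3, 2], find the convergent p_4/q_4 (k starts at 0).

853/69

Using pₖ = aₖpₖ₋₁ + pₖ₋₂, qₖ = aₖqₖ₋₁ + qₖ₋₂ (with p₋₁=1, p₋₂=0, q₋₁=0, q₋₂=1):
  k=0: a=12, p=12, q=1
  k=1: a=2, p=25, q=2
  k=2: a=1, p=37, q=3
  k=3: a=3, p=136, q=11
  k=4: a=6, p=853, q=69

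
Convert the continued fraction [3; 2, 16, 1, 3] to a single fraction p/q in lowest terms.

Using pₖ = aₖpₖ₋₁ + pₖ₋₂ and qₖ = aₖqₖ₋₁ + qₖ₋₂:
  k=0: a=3, p=3, q=1
  k=1: a=2, p=7, q=2
  k=2: a=16, p=115, q=33
  k=3: a=1, p=122, q=35
  k=4: a=3, p=481, q=138

481/138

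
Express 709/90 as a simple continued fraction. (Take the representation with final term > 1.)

709 = 7·90 + 79
90 = 1·79 + 11
79 = 7·11 + 2
11 = 5·2 + 1
2 = 2·1 + 0  (stop)
So 709/90 = [7; 1, 7, 5, 2].

[7; 1, 7, 5, 2]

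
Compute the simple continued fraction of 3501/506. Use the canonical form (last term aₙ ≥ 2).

3501 = 6×506 + 465
506 = 1×465 + 41
465 = 11×41 + 14
41 = 2×14 + 13
14 = 1×13 + 1
13 = 13×1 + 0  (stop)
So 3501/506 = [6; 1, 11, 2, 1, 13].

[6; 1, 11, 2, 1, 13]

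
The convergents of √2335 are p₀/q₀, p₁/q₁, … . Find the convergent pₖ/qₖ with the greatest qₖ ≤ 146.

√2335 = [48; 3, 9, 3, 96, …] (period length 4).
Convergents:
  p_0/q_0 = 48/1
  p_1/q_1 = 145/3
  p_2/q_2 = 1353/28
  p_3/q_3 = 4204/87
  p_4/q_4 = 404937/8380
q_3 = 87 ≤ 146 < 8380 = q_4, so the answer is 4204/87.

4204/87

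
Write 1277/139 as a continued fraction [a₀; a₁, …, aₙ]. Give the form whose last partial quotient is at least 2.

1277 = 9×139 + 26
139 = 5×26 + 9
26 = 2×9 + 8
9 = 1×8 + 1
8 = 8×1 + 0  (stop)
So 1277/139 = [9; 5, 2, 1, 8].

[9; 5, 2, 1, 8]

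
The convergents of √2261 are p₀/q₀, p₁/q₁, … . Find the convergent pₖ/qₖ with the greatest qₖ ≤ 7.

95/2

√2261 = [47; 1, 1, 4, 1, 1, 94, …] (period length 6).
Convergents:
  p_0/q_0 = 47/1
  p_1/q_1 = 48/1
  p_2/q_2 = 95/2
  p_3/q_3 = 428/9
q_2 = 2 ≤ 7 < 9 = q_3, so the answer is 95/2.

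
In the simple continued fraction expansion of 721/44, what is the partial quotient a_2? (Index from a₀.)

1

721 = 16·44 + 17   →  a_0 = 16
44 = 2·17 + 10   →  a_1 = 2
17 = 1·10 + 7   →  a_2 = 1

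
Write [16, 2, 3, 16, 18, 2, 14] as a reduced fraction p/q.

Fold from the inside: start with 14/1.
  2 + 1/14 = 29/14
  18 + 14/29 = 536/29
  16 + 29/536 = 8605/536
  3 + 536/8605 = 26351/8605
  2 + 8605/26351 = 61307/26351
  16 + 26351/61307 = 1007263/61307

1007263/61307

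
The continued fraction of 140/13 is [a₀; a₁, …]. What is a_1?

140 = 10·13 + 10   →  a_0 = 10
13 = 1·10 + 3   →  a_1 = 1

1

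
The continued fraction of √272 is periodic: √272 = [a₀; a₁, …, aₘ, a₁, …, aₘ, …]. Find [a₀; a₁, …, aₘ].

a₀ = ⌊√272⌋ = 16.
With m₀=0, d₀=1 and mₖ₊₁ = dₖaₖ − mₖ, dₖ₊₁ = (n − mₖ₊₁²)/dₖ, aₖ₊₁ = ⌊(a₀+mₖ₊₁)/dₖ₊₁⌋:
  k=1: m=16, d=16, a=2
  k=2: m=16, d=1, a=32
d=1 and a=2a₀=32 at k=2, so the next step gives (m, d) = (16, 16) again — its k=1 value — and the period has length 2.

[16; 2, 32]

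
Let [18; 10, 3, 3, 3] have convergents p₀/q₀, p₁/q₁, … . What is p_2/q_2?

561/31

Using pₖ = aₖpₖ₋₁ + pₖ₋₂, qₖ = aₖqₖ₋₁ + qₖ₋₂ (with p₋₁=1, p₋₂=0, q₋₁=0, q₋₂=1):
  k=0: a=18, p=18, q=1
  k=1: a=10, p=181, q=10
  k=2: a=3, p=561, q=31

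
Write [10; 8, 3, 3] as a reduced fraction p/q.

840/83

Using pₖ = aₖpₖ₋₁ + pₖ₋₂ and qₖ = aₖqₖ₋₁ + qₖ₋₂:
  k=0: a=10, p=10, q=1
  k=1: a=8, p=81, q=8
  k=2: a=3, p=253, q=25
  k=3: a=3, p=840, q=83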